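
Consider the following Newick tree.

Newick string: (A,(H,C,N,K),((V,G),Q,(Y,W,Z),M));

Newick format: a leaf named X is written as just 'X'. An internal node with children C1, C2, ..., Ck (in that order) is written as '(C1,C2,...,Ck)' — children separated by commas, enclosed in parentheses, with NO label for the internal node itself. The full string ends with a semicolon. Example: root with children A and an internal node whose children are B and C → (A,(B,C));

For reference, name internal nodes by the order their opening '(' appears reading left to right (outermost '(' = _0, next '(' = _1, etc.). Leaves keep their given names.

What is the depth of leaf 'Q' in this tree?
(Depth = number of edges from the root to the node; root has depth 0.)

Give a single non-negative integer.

Newick: (A,(H,C,N,K),((V,G),Q,(Y,W,Z),M));
Naming internals by '(' encounter order: outermost '(' = _0, next = _1, ...
Query node: Q
Path from root: _0 -> _2 -> Q
Depth of Q: 2 (number of edges from root)

Answer: 2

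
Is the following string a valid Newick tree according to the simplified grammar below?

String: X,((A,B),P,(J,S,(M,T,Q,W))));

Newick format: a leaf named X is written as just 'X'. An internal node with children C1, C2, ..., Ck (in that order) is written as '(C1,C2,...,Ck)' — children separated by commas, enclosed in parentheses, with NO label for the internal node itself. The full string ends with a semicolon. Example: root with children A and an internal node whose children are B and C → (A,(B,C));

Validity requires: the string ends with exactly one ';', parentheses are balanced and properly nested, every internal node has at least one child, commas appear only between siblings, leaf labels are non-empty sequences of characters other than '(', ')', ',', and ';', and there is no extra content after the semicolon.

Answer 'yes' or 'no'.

Input: X,((A,B),P,(J,S,(M,T,Q,W))));
Paren balance: 4 '(' vs 5 ')' MISMATCH
Ends with single ';': True
Full parse: FAILS (extra content after tree at pos 1)
Valid: False

Answer: no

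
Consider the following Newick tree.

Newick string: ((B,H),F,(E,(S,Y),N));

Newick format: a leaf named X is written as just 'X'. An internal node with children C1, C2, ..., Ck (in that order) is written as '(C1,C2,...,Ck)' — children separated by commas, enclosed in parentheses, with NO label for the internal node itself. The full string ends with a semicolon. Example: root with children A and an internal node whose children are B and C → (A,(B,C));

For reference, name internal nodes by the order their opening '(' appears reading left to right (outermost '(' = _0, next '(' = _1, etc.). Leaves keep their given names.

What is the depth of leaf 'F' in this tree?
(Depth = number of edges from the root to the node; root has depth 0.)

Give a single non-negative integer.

Answer: 1

Derivation:
Newick: ((B,H),F,(E,(S,Y),N));
Naming internals by '(' encounter order: outermost '(' = _0, next = _1, ...
Query node: F
Path from root: _0 -> F
Depth of F: 1 (number of edges from root)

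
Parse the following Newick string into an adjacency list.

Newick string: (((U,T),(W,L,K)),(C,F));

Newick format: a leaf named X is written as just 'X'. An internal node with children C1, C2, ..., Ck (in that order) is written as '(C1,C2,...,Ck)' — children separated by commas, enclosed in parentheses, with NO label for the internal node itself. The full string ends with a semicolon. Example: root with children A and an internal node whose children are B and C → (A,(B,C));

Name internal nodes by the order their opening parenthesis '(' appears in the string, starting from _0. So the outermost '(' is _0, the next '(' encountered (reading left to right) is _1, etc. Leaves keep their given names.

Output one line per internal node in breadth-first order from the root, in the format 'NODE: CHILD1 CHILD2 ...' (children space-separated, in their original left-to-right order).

Input: (((U,T),(W,L,K)),(C,F));
Scanning left-to-right, naming '(' by encounter order:
  pos 0: '(' -> open internal node _0 (depth 1)
  pos 1: '(' -> open internal node _1 (depth 2)
  pos 2: '(' -> open internal node _2 (depth 3)
  pos 6: ')' -> close internal node _2 (now at depth 2)
  pos 8: '(' -> open internal node _3 (depth 3)
  pos 14: ')' -> close internal node _3 (now at depth 2)
  pos 15: ')' -> close internal node _1 (now at depth 1)
  pos 17: '(' -> open internal node _4 (depth 2)
  pos 21: ')' -> close internal node _4 (now at depth 1)
  pos 22: ')' -> close internal node _0 (now at depth 0)
Total internal nodes: 5
BFS adjacency from root:
  _0: _1 _4
  _1: _2 _3
  _4: C F
  _2: U T
  _3: W L K

Answer: _0: _1 _4
_1: _2 _3
_4: C F
_2: U T
_3: W L K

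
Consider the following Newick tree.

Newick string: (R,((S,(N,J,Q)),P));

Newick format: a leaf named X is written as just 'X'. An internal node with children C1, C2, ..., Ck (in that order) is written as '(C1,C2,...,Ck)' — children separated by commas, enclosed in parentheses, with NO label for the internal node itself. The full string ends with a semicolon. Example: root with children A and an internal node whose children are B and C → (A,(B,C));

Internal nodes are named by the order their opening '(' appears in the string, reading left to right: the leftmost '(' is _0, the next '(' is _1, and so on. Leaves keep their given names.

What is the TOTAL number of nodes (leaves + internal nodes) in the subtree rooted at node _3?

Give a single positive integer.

Answer: 4

Derivation:
Newick: (R,((S,(N,J,Q)),P));
Locate _3: it is the '(' at position 7 (the 4th '(' reading left to right).
Query: subtree rooted at _3
_3: subtree_size = 1 + 3
  N: subtree_size = 1 + 0
  J: subtree_size = 1 + 0
  Q: subtree_size = 1 + 0
Total subtree size of _3: 4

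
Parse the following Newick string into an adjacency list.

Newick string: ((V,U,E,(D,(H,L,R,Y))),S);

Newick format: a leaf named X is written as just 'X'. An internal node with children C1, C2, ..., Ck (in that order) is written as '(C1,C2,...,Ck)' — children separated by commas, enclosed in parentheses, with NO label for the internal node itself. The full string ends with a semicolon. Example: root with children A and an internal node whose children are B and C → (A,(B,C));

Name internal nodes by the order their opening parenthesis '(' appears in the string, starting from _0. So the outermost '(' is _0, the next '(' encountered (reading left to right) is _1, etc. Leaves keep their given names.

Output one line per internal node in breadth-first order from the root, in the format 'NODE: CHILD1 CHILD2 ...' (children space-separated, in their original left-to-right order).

Answer: _0: _1 S
_1: V U E _2
_2: D _3
_3: H L R Y

Derivation:
Input: ((V,U,E,(D,(H,L,R,Y))),S);
Scanning left-to-right, naming '(' by encounter order:
  pos 0: '(' -> open internal node _0 (depth 1)
  pos 1: '(' -> open internal node _1 (depth 2)
  pos 8: '(' -> open internal node _2 (depth 3)
  pos 11: '(' -> open internal node _3 (depth 4)
  pos 19: ')' -> close internal node _3 (now at depth 3)
  pos 20: ')' -> close internal node _2 (now at depth 2)
  pos 21: ')' -> close internal node _1 (now at depth 1)
  pos 24: ')' -> close internal node _0 (now at depth 0)
Total internal nodes: 4
BFS adjacency from root:
  _0: _1 S
  _1: V U E _2
  _2: D _3
  _3: H L R Y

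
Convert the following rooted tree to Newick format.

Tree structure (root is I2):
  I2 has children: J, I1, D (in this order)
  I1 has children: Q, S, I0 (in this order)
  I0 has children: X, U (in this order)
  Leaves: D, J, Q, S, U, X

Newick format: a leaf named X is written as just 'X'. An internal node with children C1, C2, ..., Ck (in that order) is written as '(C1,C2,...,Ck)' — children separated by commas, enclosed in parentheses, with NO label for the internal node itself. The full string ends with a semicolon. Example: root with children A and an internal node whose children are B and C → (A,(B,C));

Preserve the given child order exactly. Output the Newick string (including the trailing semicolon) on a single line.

Answer: (J,(Q,S,(X,U)),D);

Derivation:
internal I2 with children ['J', 'I1', 'D']
  leaf 'J' → 'J'
  internal I1 with children ['Q', 'S', 'I0']
    leaf 'Q' → 'Q'
    leaf 'S' → 'S'
    internal I0 with children ['X', 'U']
      leaf 'X' → 'X'
      leaf 'U' → 'U'
    → '(X,U)'
  → '(Q,S,(X,U))'
  leaf 'D' → 'D'
→ '(J,(Q,S,(X,U)),D)'
Final: (J,(Q,S,(X,U)),D);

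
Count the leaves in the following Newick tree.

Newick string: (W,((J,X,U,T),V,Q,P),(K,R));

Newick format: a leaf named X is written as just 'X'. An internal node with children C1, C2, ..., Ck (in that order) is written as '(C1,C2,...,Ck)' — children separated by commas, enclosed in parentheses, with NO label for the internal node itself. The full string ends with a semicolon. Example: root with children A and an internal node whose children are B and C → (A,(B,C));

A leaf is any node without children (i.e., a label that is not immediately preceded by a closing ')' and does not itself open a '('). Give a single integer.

Answer: 10

Derivation:
Newick: (W,((J,X,U,T),V,Q,P),(K,R));
Scan left-to-right; a leaf is any maximal label run not followed by '(':
  pos 1: leaf 'W' → count = 1
  pos 5: leaf 'J' → count = 2
  pos 7: leaf 'X' → count = 3
  pos 9: leaf 'U' → count = 4
  pos 11: leaf 'T' → count = 5
  pos 14: leaf 'V' → count = 6
  pos 16: leaf 'Q' → count = 7
  pos 18: leaf 'P' → count = 8
  pos 22: leaf 'K' → count = 9
  pos 24: leaf 'R' → count = 10
Total leaves: 10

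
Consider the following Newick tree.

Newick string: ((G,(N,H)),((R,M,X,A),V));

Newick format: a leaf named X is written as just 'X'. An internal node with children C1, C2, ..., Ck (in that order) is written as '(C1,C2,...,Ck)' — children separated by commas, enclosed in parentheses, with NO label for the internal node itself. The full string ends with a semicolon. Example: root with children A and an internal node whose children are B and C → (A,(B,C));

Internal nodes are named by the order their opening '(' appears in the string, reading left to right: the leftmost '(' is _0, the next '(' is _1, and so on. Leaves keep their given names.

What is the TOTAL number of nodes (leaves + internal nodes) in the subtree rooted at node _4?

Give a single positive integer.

Answer: 5

Derivation:
Newick: ((G,(N,H)),((R,M,X,A),V));
Locate _4: it is the '(' at position 12 (the 5th '(' reading left to right).
Query: subtree rooted at _4
_4: subtree_size = 1 + 4
  R: subtree_size = 1 + 0
  M: subtree_size = 1 + 0
  X: subtree_size = 1 + 0
  A: subtree_size = 1 + 0
Total subtree size of _4: 5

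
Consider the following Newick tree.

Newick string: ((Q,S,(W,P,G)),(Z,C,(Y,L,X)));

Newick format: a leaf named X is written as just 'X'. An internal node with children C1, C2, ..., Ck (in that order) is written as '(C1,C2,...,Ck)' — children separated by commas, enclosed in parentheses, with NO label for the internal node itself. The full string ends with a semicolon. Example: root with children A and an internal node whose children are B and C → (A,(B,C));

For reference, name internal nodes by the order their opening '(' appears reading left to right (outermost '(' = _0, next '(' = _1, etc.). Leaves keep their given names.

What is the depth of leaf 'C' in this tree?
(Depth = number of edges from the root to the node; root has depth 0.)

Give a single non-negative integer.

Newick: ((Q,S,(W,P,G)),(Z,C,(Y,L,X)));
Naming internals by '(' encounter order: outermost '(' = _0, next = _1, ...
Query node: C
Path from root: _0 -> _3 -> C
Depth of C: 2 (number of edges from root)

Answer: 2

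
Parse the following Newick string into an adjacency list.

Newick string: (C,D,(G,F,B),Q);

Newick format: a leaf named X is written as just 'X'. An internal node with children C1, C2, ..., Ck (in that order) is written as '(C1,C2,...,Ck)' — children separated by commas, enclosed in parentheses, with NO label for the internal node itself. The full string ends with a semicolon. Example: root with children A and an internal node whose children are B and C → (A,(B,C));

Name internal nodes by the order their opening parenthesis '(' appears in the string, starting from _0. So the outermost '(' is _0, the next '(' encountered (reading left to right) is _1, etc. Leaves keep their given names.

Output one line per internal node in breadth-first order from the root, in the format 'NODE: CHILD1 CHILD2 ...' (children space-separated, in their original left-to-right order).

Input: (C,D,(G,F,B),Q);
Scanning left-to-right, naming '(' by encounter order:
  pos 0: '(' -> open internal node _0 (depth 1)
  pos 5: '(' -> open internal node _1 (depth 2)
  pos 11: ')' -> close internal node _1 (now at depth 1)
  pos 14: ')' -> close internal node _0 (now at depth 0)
Total internal nodes: 2
BFS adjacency from root:
  _0: C D _1 Q
  _1: G F B

Answer: _0: C D _1 Q
_1: G F B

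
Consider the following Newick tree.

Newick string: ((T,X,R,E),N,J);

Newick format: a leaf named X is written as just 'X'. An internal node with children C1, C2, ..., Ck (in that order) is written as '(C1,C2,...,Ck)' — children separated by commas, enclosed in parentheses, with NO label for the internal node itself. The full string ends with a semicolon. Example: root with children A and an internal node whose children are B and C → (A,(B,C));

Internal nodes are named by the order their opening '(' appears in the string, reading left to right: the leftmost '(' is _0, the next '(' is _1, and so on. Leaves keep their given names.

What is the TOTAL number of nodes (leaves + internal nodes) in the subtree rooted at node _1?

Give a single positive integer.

Newick: ((T,X,R,E),N,J);
Locate _1: it is the '(' at position 1 (the 2nd '(' reading left to right).
Query: subtree rooted at _1
_1: subtree_size = 1 + 4
  T: subtree_size = 1 + 0
  X: subtree_size = 1 + 0
  R: subtree_size = 1 + 0
  E: subtree_size = 1 + 0
Total subtree size of _1: 5

Answer: 5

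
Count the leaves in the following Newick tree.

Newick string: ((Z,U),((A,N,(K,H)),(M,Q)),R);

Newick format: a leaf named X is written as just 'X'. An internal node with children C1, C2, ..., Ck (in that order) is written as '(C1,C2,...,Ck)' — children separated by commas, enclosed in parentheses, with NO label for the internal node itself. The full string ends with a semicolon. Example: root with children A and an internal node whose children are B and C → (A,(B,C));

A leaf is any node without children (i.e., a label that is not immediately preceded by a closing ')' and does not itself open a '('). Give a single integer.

Answer: 9

Derivation:
Newick: ((Z,U),((A,N,(K,H)),(M,Q)),R);
Scan left-to-right; a leaf is any maximal label run not followed by '(':
  pos 2: leaf 'Z' → count = 1
  pos 4: leaf 'U' → count = 2
  pos 9: leaf 'A' → count = 3
  pos 11: leaf 'N' → count = 4
  pos 14: leaf 'K' → count = 5
  pos 16: leaf 'H' → count = 6
  pos 21: leaf 'M' → count = 7
  pos 23: leaf 'Q' → count = 8
  pos 27: leaf 'R' → count = 9
Total leaves: 9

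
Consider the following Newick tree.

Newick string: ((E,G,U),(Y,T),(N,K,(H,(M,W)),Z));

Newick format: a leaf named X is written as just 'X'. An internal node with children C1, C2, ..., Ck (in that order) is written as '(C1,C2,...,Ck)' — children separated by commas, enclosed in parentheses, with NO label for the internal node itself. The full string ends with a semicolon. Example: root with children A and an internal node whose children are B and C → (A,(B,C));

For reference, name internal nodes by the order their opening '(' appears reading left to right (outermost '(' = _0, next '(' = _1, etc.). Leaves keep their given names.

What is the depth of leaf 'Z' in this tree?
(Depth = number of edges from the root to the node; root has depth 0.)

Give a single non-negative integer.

Newick: ((E,G,U),(Y,T),(N,K,(H,(M,W)),Z));
Naming internals by '(' encounter order: outermost '(' = _0, next = _1, ...
Query node: Z
Path from root: _0 -> _3 -> Z
Depth of Z: 2 (number of edges from root)

Answer: 2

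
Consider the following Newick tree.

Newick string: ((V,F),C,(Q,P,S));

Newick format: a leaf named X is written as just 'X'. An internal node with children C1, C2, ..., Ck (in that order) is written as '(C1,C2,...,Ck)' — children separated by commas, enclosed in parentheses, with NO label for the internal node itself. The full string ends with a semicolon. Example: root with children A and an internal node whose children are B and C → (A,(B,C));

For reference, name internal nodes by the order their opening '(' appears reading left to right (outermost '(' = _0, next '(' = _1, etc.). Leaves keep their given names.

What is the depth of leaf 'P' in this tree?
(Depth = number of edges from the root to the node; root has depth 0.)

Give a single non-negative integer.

Newick: ((V,F),C,(Q,P,S));
Naming internals by '(' encounter order: outermost '(' = _0, next = _1, ...
Query node: P
Path from root: _0 -> _2 -> P
Depth of P: 2 (number of edges from root)

Answer: 2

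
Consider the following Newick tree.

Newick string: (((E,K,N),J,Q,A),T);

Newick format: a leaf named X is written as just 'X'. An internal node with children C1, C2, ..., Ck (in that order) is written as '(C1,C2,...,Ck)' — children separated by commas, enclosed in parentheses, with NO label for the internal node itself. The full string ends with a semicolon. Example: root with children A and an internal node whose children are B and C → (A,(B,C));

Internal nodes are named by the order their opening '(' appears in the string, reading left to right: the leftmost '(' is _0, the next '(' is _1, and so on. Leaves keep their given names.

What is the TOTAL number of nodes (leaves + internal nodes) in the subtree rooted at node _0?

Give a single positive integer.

Newick: (((E,K,N),J,Q,A),T);
Locate _0: it is the '(' at position 0 (the 1st '(' reading left to right).
Query: subtree rooted at _0
_0: subtree_size = 1 + 9
  _1: subtree_size = 1 + 7
    _2: subtree_size = 1 + 3
      E: subtree_size = 1 + 0
      K: subtree_size = 1 + 0
      N: subtree_size = 1 + 0
    J: subtree_size = 1 + 0
    Q: subtree_size = 1 + 0
    A: subtree_size = 1 + 0
  T: subtree_size = 1 + 0
Total subtree size of _0: 10

Answer: 10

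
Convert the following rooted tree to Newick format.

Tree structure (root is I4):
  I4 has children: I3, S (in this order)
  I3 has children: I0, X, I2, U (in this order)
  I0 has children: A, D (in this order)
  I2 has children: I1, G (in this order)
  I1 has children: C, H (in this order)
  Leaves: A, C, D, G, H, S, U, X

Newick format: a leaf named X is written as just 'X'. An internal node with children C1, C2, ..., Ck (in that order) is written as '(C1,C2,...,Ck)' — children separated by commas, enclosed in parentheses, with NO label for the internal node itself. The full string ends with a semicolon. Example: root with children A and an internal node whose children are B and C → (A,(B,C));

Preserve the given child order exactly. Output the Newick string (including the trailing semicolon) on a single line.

internal I4 with children ['I3', 'S']
  internal I3 with children ['I0', 'X', 'I2', 'U']
    internal I0 with children ['A', 'D']
      leaf 'A' → 'A'
      leaf 'D' → 'D'
    → '(A,D)'
    leaf 'X' → 'X'
    internal I2 with children ['I1', 'G']
      internal I1 with children ['C', 'H']
        leaf 'C' → 'C'
        leaf 'H' → 'H'
      → '(C,H)'
      leaf 'G' → 'G'
    → '((C,H),G)'
    leaf 'U' → 'U'
  → '((A,D),X,((C,H),G),U)'
  leaf 'S' → 'S'
→ '(((A,D),X,((C,H),G),U),S)'
Final: (((A,D),X,((C,H),G),U),S);

Answer: (((A,D),X,((C,H),G),U),S);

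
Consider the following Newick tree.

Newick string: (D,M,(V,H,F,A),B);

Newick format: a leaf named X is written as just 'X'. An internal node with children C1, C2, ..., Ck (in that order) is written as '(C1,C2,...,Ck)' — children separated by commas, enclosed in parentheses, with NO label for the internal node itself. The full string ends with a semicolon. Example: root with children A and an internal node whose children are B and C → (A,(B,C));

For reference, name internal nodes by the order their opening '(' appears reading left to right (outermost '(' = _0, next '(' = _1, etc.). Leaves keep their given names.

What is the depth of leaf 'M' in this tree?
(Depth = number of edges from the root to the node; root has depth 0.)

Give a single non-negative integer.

Newick: (D,M,(V,H,F,A),B);
Naming internals by '(' encounter order: outermost '(' = _0, next = _1, ...
Query node: M
Path from root: _0 -> M
Depth of M: 1 (number of edges from root)

Answer: 1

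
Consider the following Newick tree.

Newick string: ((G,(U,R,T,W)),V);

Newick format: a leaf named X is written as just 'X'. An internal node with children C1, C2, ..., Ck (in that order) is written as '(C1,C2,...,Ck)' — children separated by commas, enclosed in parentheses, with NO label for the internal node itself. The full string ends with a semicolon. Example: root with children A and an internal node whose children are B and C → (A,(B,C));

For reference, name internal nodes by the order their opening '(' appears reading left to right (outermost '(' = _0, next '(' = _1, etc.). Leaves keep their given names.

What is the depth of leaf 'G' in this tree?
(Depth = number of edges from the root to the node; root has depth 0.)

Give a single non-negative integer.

Answer: 2

Derivation:
Newick: ((G,(U,R,T,W)),V);
Naming internals by '(' encounter order: outermost '(' = _0, next = _1, ...
Query node: G
Path from root: _0 -> _1 -> G
Depth of G: 2 (number of edges from root)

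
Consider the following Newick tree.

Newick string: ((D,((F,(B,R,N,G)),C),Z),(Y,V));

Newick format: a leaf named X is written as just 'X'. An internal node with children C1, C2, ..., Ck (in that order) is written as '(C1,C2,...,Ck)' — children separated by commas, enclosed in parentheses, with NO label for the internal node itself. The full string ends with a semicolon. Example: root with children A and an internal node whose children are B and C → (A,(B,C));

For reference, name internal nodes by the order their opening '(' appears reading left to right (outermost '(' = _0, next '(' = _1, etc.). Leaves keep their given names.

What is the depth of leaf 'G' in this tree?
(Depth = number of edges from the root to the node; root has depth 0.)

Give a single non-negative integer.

Newick: ((D,((F,(B,R,N,G)),C),Z),(Y,V));
Naming internals by '(' encounter order: outermost '(' = _0, next = _1, ...
Query node: G
Path from root: _0 -> _1 -> _2 -> _3 -> _4 -> G
Depth of G: 5 (number of edges from root)

Answer: 5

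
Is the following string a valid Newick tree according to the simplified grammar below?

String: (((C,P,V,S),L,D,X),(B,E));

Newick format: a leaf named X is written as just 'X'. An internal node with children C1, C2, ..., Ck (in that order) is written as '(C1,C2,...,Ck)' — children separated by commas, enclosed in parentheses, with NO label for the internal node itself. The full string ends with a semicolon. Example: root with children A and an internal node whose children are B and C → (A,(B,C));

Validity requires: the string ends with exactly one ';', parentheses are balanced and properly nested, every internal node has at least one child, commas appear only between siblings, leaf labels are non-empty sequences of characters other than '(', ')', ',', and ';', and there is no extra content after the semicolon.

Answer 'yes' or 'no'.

Answer: yes

Derivation:
Input: (((C,P,V,S),L,D,X),(B,E));
Paren balance: 4 '(' vs 4 ')' OK
Ends with single ';': True
Full parse: OK
Valid: True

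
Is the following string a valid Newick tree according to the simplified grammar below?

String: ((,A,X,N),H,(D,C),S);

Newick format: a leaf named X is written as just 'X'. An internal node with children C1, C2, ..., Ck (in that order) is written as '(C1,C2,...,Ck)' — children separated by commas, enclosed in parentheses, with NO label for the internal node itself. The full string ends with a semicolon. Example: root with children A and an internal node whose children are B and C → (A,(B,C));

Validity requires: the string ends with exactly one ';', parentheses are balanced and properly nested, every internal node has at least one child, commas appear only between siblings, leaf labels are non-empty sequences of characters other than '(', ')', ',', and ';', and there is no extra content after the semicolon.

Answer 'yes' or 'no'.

Answer: no

Derivation:
Input: ((,A,X,N),H,(D,C),S);
Paren balance: 3 '(' vs 3 ')' OK
Ends with single ';': True
Full parse: FAILS (empty leaf label at pos 2)
Valid: False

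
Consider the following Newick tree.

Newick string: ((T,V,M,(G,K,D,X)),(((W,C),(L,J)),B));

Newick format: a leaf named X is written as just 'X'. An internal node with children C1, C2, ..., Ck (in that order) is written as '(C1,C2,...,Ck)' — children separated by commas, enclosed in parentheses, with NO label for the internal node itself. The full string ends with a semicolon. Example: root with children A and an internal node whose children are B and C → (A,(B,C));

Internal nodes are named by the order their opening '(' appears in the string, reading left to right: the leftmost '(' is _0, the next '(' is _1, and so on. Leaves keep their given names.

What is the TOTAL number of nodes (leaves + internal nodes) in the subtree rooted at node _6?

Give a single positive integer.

Answer: 3

Derivation:
Newick: ((T,V,M,(G,K,D,X)),(((W,C),(L,J)),B));
Locate _6: it is the '(' at position 27 (the 7th '(' reading left to right).
Query: subtree rooted at _6
_6: subtree_size = 1 + 2
  L: subtree_size = 1 + 0
  J: subtree_size = 1 + 0
Total subtree size of _6: 3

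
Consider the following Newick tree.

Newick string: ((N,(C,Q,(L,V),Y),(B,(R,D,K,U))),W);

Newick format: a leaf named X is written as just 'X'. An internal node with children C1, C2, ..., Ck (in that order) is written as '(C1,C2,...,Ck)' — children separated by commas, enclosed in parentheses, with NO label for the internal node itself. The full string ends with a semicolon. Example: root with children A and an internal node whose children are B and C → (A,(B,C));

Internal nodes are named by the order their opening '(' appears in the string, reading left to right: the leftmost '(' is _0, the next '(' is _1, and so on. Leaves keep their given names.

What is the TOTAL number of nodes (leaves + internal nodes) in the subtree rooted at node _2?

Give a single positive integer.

Newick: ((N,(C,Q,(L,V),Y),(B,(R,D,K,U))),W);
Locate _2: it is the '(' at position 4 (the 3rd '(' reading left to right).
Query: subtree rooted at _2
_2: subtree_size = 1 + 6
  C: subtree_size = 1 + 0
  Q: subtree_size = 1 + 0
  _3: subtree_size = 1 + 2
    L: subtree_size = 1 + 0
    V: subtree_size = 1 + 0
  Y: subtree_size = 1 + 0
Total subtree size of _2: 7

Answer: 7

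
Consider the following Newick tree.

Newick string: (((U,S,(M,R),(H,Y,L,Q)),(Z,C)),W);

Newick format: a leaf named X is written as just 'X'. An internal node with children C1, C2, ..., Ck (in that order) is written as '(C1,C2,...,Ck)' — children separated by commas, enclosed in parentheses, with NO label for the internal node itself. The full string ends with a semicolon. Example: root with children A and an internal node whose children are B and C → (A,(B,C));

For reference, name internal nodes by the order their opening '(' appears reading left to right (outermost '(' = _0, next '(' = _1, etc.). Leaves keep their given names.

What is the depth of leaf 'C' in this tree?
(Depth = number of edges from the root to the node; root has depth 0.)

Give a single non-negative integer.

Answer: 3

Derivation:
Newick: (((U,S,(M,R),(H,Y,L,Q)),(Z,C)),W);
Naming internals by '(' encounter order: outermost '(' = _0, next = _1, ...
Query node: C
Path from root: _0 -> _1 -> _5 -> C
Depth of C: 3 (number of edges from root)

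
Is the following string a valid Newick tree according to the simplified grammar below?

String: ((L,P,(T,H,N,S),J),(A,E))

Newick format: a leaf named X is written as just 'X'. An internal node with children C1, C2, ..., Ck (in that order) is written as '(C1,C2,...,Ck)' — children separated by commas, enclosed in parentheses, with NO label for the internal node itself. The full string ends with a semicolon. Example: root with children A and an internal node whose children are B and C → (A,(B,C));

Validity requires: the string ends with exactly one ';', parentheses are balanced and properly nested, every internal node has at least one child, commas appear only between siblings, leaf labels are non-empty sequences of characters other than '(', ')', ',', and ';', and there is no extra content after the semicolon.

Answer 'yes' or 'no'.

Input: ((L,P,(T,H,N,S),J),(A,E))
Paren balance: 4 '(' vs 4 ')' OK
Ends with single ';': False
Full parse: FAILS (must end with ;)
Valid: False

Answer: no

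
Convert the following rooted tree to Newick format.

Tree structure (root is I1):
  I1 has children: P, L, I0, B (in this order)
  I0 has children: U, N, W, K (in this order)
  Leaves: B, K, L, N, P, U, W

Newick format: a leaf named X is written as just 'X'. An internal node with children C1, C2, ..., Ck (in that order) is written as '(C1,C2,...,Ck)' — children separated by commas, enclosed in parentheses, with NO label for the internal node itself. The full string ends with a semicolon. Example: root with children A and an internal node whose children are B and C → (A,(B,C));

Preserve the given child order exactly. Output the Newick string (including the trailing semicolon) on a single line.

internal I1 with children ['P', 'L', 'I0', 'B']
  leaf 'P' → 'P'
  leaf 'L' → 'L'
  internal I0 with children ['U', 'N', 'W', 'K']
    leaf 'U' → 'U'
    leaf 'N' → 'N'
    leaf 'W' → 'W'
    leaf 'K' → 'K'
  → '(U,N,W,K)'
  leaf 'B' → 'B'
→ '(P,L,(U,N,W,K),B)'
Final: (P,L,(U,N,W,K),B);

Answer: (P,L,(U,N,W,K),B);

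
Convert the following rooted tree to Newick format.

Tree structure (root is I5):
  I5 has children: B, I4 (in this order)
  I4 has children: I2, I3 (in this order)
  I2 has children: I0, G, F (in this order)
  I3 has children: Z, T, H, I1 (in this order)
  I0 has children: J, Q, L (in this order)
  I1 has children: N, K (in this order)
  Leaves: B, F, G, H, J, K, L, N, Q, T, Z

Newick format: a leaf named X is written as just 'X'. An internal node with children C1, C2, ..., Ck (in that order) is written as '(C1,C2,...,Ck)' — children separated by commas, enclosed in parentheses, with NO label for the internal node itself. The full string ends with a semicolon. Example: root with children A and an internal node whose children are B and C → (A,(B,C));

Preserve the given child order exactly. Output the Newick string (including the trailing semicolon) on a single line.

Answer: (B,(((J,Q,L),G,F),(Z,T,H,(N,K))));

Derivation:
internal I5 with children ['B', 'I4']
  leaf 'B' → 'B'
  internal I4 with children ['I2', 'I3']
    internal I2 with children ['I0', 'G', 'F']
      internal I0 with children ['J', 'Q', 'L']
        leaf 'J' → 'J'
        leaf 'Q' → 'Q'
        leaf 'L' → 'L'
      → '(J,Q,L)'
      leaf 'G' → 'G'
      leaf 'F' → 'F'
    → '((J,Q,L),G,F)'
    internal I3 with children ['Z', 'T', 'H', 'I1']
      leaf 'Z' → 'Z'
      leaf 'T' → 'T'
      leaf 'H' → 'H'
      internal I1 with children ['N', 'K']
        leaf 'N' → 'N'
        leaf 'K' → 'K'
      → '(N,K)'
    → '(Z,T,H,(N,K))'
  → '(((J,Q,L),G,F),(Z,T,H,(N,K)))'
→ '(B,(((J,Q,L),G,F),(Z,T,H,(N,K))))'
Final: (B,(((J,Q,L),G,F),(Z,T,H,(N,K))));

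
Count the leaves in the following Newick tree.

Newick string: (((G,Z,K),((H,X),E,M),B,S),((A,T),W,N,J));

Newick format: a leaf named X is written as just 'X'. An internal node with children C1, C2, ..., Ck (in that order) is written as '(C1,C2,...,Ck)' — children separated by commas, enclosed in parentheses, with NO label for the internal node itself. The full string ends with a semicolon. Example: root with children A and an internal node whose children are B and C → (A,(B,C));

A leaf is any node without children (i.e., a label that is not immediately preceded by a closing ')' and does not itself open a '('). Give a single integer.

Newick: (((G,Z,K),((H,X),E,M),B,S),((A,T),W,N,J));
Scan left-to-right; a leaf is any maximal label run not followed by '(':
  pos 3: leaf 'G' → count = 1
  pos 5: leaf 'Z' → count = 2
  pos 7: leaf 'K' → count = 3
  pos 12: leaf 'H' → count = 4
  pos 14: leaf 'X' → count = 5
  pos 17: leaf 'E' → count = 6
  pos 19: leaf 'M' → count = 7
  pos 22: leaf 'B' → count = 8
  pos 24: leaf 'S' → count = 9
  pos 29: leaf 'A' → count = 10
  pos 31: leaf 'T' → count = 11
  pos 34: leaf 'W' → count = 12
  pos 36: leaf 'N' → count = 13
  pos 38: leaf 'J' → count = 14
Total leaves: 14

Answer: 14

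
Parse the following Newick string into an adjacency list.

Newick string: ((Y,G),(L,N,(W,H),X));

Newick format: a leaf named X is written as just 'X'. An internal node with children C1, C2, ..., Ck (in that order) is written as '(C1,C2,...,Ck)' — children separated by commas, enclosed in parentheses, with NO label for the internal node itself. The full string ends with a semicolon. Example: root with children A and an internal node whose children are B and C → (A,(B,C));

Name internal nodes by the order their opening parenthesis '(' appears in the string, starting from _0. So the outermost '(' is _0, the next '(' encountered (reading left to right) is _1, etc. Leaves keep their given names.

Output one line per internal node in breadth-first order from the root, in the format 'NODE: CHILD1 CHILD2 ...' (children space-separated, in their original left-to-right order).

Input: ((Y,G),(L,N,(W,H),X));
Scanning left-to-right, naming '(' by encounter order:
  pos 0: '(' -> open internal node _0 (depth 1)
  pos 1: '(' -> open internal node _1 (depth 2)
  pos 5: ')' -> close internal node _1 (now at depth 1)
  pos 7: '(' -> open internal node _2 (depth 2)
  pos 12: '(' -> open internal node _3 (depth 3)
  pos 16: ')' -> close internal node _3 (now at depth 2)
  pos 19: ')' -> close internal node _2 (now at depth 1)
  pos 20: ')' -> close internal node _0 (now at depth 0)
Total internal nodes: 4
BFS adjacency from root:
  _0: _1 _2
  _1: Y G
  _2: L N _3 X
  _3: W H

Answer: _0: _1 _2
_1: Y G
_2: L N _3 X
_3: W H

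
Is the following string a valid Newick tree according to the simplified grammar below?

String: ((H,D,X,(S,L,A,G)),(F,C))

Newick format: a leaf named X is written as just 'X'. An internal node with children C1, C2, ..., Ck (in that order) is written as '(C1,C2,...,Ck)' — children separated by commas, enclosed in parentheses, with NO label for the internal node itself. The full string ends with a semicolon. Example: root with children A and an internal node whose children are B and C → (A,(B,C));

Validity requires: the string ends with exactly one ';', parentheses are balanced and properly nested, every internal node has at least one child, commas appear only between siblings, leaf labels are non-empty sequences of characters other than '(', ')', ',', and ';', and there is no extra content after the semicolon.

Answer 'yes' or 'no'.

Answer: no

Derivation:
Input: ((H,D,X,(S,L,A,G)),(F,C))
Paren balance: 4 '(' vs 4 ')' OK
Ends with single ';': False
Full parse: FAILS (must end with ;)
Valid: False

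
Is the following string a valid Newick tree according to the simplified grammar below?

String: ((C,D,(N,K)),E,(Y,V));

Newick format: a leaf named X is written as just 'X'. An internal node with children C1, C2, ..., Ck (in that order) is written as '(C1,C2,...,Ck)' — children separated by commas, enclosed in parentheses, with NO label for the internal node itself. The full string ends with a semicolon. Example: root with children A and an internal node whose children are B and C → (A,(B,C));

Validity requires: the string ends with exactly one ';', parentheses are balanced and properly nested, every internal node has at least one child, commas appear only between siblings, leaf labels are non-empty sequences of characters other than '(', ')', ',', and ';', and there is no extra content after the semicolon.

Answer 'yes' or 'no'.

Input: ((C,D,(N,K)),E,(Y,V));
Paren balance: 4 '(' vs 4 ')' OK
Ends with single ';': True
Full parse: OK
Valid: True

Answer: yes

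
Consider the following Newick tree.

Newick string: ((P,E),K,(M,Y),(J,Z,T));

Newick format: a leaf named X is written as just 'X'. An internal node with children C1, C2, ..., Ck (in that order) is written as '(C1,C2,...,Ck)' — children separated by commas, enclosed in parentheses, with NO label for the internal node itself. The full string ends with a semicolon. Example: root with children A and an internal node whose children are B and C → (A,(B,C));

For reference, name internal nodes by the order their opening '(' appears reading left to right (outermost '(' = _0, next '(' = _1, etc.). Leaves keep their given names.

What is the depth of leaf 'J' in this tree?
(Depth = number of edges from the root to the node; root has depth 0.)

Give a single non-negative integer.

Answer: 2

Derivation:
Newick: ((P,E),K,(M,Y),(J,Z,T));
Naming internals by '(' encounter order: outermost '(' = _0, next = _1, ...
Query node: J
Path from root: _0 -> _3 -> J
Depth of J: 2 (number of edges from root)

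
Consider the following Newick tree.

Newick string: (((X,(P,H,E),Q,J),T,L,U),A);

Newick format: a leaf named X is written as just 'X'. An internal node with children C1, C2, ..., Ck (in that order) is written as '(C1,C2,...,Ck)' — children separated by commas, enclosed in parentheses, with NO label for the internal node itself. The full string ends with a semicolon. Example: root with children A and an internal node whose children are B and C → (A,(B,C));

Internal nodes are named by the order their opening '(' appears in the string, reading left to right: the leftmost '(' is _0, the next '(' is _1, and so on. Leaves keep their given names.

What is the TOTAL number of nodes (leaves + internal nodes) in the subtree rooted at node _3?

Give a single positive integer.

Newick: (((X,(P,H,E),Q,J),T,L,U),A);
Locate _3: it is the '(' at position 5 (the 4th '(' reading left to right).
Query: subtree rooted at _3
_3: subtree_size = 1 + 3
  P: subtree_size = 1 + 0
  H: subtree_size = 1 + 0
  E: subtree_size = 1 + 0
Total subtree size of _3: 4

Answer: 4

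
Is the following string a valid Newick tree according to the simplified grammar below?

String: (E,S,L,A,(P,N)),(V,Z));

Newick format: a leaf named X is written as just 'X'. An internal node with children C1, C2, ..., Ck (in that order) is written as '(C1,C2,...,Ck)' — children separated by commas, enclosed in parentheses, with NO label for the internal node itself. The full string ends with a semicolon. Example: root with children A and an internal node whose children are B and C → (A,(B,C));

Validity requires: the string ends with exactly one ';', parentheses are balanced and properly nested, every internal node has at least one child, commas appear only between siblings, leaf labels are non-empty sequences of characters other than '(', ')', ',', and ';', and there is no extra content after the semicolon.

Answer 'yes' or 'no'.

Input: (E,S,L,A,(P,N)),(V,Z));
Paren balance: 3 '(' vs 4 ')' MISMATCH
Ends with single ';': True
Full parse: FAILS (extra content after tree at pos 15)
Valid: False

Answer: no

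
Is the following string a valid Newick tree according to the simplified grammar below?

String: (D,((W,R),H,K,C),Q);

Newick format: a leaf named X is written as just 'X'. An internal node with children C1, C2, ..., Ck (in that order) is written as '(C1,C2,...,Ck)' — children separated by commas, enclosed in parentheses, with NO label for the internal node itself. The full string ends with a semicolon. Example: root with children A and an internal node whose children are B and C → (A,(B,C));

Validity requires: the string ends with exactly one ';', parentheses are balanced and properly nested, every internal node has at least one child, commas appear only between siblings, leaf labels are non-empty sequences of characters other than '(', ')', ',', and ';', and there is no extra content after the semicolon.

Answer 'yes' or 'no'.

Answer: yes

Derivation:
Input: (D,((W,R),H,K,C),Q);
Paren balance: 3 '(' vs 3 ')' OK
Ends with single ';': True
Full parse: OK
Valid: True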